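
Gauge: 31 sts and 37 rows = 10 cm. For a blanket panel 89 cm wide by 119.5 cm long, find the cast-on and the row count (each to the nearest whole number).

Stitch gauge = 31/10 = 3.1 sts/cm; 89 × 3.1 = 275.90 → 276 sts.
Row gauge = 37/10 = 3.7 rows/cm; 119.5 × 3.7 = 442.15 → 442 rows.

Cast on 276 stitches and work 442 rows.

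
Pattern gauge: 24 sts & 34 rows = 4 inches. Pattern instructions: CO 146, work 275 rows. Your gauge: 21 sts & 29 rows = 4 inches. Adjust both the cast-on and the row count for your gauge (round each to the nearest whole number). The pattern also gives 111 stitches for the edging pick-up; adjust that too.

Cast on 128 stitches; work 235 rows; edging pick-up 97 stitches.

Stitches: 146 × 21/24 = 127.75 → 128.
Rows: 275 × 29/34 = 234.56 → 235.
edging pick-up: 111 × 21/24 = 97.12 → 97.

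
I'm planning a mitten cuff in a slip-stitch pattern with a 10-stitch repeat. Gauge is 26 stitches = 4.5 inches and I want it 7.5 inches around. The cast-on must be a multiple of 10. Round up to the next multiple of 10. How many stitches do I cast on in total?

Cast on 50 stitches.

26 / 4.5 = 5.778 sts per inch.
7.5 × 5.778 = 43.33 sts.
Next multiple of 10: 50.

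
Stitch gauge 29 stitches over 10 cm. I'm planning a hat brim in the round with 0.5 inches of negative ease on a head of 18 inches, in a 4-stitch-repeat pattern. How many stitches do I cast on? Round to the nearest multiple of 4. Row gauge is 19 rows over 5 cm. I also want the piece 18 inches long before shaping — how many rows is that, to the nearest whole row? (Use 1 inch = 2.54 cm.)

Finished = 18 − 0.5 = 17.5 inches.
17.5 inches × 2.54 = 44.45 cm.
29/10 = 2.9 sts per cm; 44.45 × 2.9 = 128.91 sts.
Nearest multiple of 4 → 128.
18 inches = 45.72 cm; × 3.8 = 173.74 → 174 rows.

Cast on 128 stitches; work 174 rows.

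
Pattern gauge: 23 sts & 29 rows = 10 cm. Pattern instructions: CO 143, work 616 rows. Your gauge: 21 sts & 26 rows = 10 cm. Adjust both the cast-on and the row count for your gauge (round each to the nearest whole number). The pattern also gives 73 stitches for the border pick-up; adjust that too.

Stitches: 143 × 21/23 = 130.57 → 131.
Rows: 616 × 26/29 = 552.28 → 552.
border pick-up: 73 × 21/23 = 66.65 → 67.

Cast on 131 stitches; work 552 rows; border pick-up 67 stitches.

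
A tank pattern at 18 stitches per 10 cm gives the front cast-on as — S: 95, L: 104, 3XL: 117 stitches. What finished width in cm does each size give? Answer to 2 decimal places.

18/10 = 1.8 sts per cm.
S: 95 / 1.8 = 52.778 → 52.78 cm.
L: 104 / 1.8 = 57.778 → 57.78 cm.
3XL: 117 / 1.8 = 65.000 → 65.00 cm.

S 52.78 cm; L 57.78 cm; 3XL 65.00 cm.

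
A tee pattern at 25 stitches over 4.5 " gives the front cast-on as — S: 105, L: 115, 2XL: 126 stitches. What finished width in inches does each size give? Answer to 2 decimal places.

25/4.5 = 5.556 sts per in.
S: 105 / 5.556 = 18.900 → 18.90 in.
L: 115 / 5.556 = 20.700 → 20.70 in.
2XL: 126 / 5.556 = 22.680 → 22.68 in.

S 18.90 inches; L 20.70 inches; 2XL 22.68 inches.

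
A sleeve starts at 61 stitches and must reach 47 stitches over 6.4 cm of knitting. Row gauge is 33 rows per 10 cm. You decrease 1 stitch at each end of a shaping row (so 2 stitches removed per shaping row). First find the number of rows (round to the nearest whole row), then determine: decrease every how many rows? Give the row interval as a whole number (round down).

Decrease every 3rd row.

Rows = 6.4 × 3.3 = 21.1 → 21 rows.
Stitches to remove: 14 → 7 shaping rows (at 2 st each).
21 / 7 = 3.00 → every 3 rows.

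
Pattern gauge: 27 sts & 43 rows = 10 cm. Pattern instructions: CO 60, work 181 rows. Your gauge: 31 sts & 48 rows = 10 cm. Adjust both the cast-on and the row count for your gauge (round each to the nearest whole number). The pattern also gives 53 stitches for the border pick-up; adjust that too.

Stitches: 60 × 31/27 = 68.89 → 69.
Rows: 181 × 48/43 = 202.05 → 202.
border pick-up: 53 × 31/27 = 60.85 → 61.

Cast on 69 stitches; work 202 rows; border pick-up 61 stitches.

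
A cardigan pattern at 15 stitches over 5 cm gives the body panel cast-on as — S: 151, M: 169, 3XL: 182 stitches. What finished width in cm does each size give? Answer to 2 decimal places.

S 50.33 cm; M 56.33 cm; 3XL 60.67 cm.

15/5 = 3 sts per cm.
S: 151 / 3 = 50.333 → 50.33 cm.
M: 169 / 3 = 56.333 → 56.33 cm.
3XL: 182 / 3 = 60.667 → 60.67 cm.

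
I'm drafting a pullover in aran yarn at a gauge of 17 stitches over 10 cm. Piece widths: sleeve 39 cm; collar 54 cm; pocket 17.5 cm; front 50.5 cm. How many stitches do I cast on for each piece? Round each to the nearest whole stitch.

sleeve 66; collar 92; pocket 30; front 86.

Rate = 17/10 = 1.7 sts per cm.
sleeve: 39 × 1.7 = 66.30 → 66.
collar: 54 × 1.7 = 91.80 → 92.
pocket: 17.5 × 1.7 = 29.75 → 30.
front: 50.5 × 1.7 = 85.85 → 86.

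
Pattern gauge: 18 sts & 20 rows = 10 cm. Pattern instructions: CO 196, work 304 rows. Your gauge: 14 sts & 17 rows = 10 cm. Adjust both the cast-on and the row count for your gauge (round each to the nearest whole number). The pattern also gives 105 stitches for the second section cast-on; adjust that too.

Cast on 152 stitches; work 258 rows; second section cast-on 82 stitches.

Stitches: 196 × 14/18 = 152.44 → 152.
Rows: 304 × 17/20 = 258.40 → 258.
second section cast-on: 105 × 14/18 = 81.67 → 82.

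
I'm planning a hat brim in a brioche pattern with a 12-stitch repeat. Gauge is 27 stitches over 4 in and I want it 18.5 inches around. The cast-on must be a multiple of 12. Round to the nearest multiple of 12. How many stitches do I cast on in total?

27 / 4 = 6.75 sts per inch.
18.5 × 6.75 = 124.88 sts.
Nearest multiple of 12: 120.

120 stitches.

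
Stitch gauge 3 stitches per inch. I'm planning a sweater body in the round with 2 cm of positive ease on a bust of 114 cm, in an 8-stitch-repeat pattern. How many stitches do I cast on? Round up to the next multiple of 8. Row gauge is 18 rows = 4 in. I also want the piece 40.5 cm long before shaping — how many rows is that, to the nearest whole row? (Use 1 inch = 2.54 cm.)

Finished = 114 + 2 = 116 cm.
116 cm × 1/2.54 = 45.67 inches.
3/1 = 3 sts per in; 45.67 × 3 = 137.01 sts.
Next multiple of 8 → 144.
40.5 cm = 15.94 inches; × 4.5 = 71.75 → 72 rows.

Cast on 144 stitches; work 72 rows.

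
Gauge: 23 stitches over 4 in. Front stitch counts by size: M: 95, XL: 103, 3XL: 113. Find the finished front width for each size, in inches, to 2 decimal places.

23/4 = 5.75 sts per in.
M: 95 / 5.75 = 16.522 → 16.52 in.
XL: 103 / 5.75 = 17.913 → 17.91 in.
3XL: 113 / 5.75 = 19.652 → 19.65 in.

M 16.52 inches; XL 17.91 inches; 3XL 19.65 inches.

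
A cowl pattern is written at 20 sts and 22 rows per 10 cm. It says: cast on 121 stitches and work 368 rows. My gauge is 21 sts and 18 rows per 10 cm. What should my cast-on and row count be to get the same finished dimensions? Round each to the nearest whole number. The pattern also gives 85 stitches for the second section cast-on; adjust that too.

Stitches: 121 × 21/20 = 127.05 → 127.
Rows: 368 × 18/22 = 301.09 → 301.
second section cast-on: 85 × 21/20 = 89.25 → 89.

Cast on 127 stitches; work 301 rows; second section cast-on 89 stitches.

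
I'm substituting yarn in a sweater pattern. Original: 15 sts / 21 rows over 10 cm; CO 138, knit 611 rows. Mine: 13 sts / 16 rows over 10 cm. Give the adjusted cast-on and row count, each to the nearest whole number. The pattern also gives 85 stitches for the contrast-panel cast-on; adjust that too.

Stitches: 138 × 13/15 = 119.60 → 120.
Rows: 611 × 16/21 = 465.52 → 466.
contrast-panel cast-on: 85 × 13/15 = 73.67 → 74.

Cast on 120 stitches; work 466 rows; contrast-panel cast-on 74 stitches.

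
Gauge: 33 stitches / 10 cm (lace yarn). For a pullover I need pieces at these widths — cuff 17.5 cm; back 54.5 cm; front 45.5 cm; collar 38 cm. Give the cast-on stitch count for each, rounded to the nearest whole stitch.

cuff 58; back 180; front 150; collar 125.

Rate = 33/10 = 3.3 sts per cm.
cuff: 17.5 × 3.3 = 57.75 → 58.
back: 54.5 × 3.3 = 179.85 → 180.
front: 45.5 × 3.3 = 150.15 → 150.
collar: 38 × 3.3 = 125.40 → 125.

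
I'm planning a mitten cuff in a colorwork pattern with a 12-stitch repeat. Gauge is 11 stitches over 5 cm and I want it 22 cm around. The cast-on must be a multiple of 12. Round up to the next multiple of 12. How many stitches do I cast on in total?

Cast on 60 stitches.

11 / 5 = 2.2 sts per cm.
22 × 2.2 = 48.40 sts.
Next multiple of 12: 60.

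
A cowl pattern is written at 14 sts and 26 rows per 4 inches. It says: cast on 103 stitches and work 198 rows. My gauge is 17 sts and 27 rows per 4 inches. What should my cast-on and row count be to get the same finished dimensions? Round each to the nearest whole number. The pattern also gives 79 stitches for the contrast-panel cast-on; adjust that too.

Stitches: 103 × 17/14 = 125.07 → 125.
Rows: 198 × 27/26 = 205.62 → 206.
contrast-panel cast-on: 79 × 17/14 = 95.93 → 96.

Cast on 125 stitches; work 206 rows; contrast-panel cast-on 96 stitches.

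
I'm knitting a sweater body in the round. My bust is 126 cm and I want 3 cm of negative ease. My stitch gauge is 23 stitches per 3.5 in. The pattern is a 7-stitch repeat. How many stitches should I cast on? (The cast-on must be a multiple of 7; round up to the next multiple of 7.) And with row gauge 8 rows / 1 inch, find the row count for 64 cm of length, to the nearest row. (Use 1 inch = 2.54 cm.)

Cast on 322 stitches; work 202 rows.

Finished = 126 − 3 = 123 cm.
123 cm × 1/2.54 = 48.43 inches.
23/3.5 = 6.571 sts per in; 48.43 × 6.571 = 318.22 sts.
Next multiple of 7 → 322.
64 cm = 25.20 inches; × 8 = 201.57 → 202 rows.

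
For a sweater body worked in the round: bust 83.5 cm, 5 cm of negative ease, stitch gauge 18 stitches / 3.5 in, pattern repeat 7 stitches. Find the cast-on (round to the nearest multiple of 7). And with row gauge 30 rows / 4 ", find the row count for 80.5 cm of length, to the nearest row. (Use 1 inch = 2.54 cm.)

Cast on 161 stitches; work 238 rows.

Finished = 83.5 − 5 = 78.5 cm.
78.5 cm × 1/2.54 = 30.91 inches.
18/3.5 = 5.143 sts per in; 30.91 × 5.143 = 158.94 sts.
Nearest multiple of 7 → 161.
80.5 cm = 31.69 inches; × 7.5 = 237.70 → 238 rows.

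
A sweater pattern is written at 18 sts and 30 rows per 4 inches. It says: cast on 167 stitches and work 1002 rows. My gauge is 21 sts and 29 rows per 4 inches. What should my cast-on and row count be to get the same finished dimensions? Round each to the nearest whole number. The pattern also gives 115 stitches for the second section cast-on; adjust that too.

Cast on 195 stitches; work 969 rows; second section cast-on 134 stitches.

Stitches: 167 × 21/18 = 194.83 → 195.
Rows: 1002 × 29/30 = 968.60 → 969.
second section cast-on: 115 × 21/18 = 134.17 → 134.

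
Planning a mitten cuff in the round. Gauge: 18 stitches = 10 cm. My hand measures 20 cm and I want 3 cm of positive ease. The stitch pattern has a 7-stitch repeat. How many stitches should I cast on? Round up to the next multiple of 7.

Finished = 20 + 3 = 23 cm.
18 / 10 = 1.8 sts/cm.
23 × 1.8 = 41.40 sts.
Next multiple of 7: 42.

42 stitches.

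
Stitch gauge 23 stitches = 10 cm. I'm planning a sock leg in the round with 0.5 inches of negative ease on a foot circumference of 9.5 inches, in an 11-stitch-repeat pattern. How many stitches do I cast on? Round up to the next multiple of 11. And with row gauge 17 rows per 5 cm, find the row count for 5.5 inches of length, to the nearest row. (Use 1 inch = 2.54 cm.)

Cast on 55 stitches; work 47 rows.

Finished = 9.5 − 0.5 = 9 inches.
9 inches × 2.54 = 22.86 cm.
23/10 = 2.3 sts per cm; 22.86 × 2.3 = 52.58 sts.
Next multiple of 11 → 55.
5.5 inches = 13.97 cm; × 3.4 = 47.50 → 47 rows.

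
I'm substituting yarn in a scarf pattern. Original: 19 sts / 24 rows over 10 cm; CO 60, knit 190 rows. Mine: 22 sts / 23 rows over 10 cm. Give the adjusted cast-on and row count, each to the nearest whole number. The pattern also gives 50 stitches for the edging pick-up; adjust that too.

Stitches: 60 × 22/19 = 69.47 → 69.
Rows: 190 × 23/24 = 182.08 → 182.
edging pick-up: 50 × 22/19 = 57.89 → 58.

Cast on 69 stitches; work 182 rows; edging pick-up 58 stitches.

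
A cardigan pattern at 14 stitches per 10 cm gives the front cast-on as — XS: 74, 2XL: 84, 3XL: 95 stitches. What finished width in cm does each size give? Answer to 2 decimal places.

14/10 = 1.4 sts per cm.
XS: 74 / 1.4 = 52.857 → 52.86 cm.
2XL: 84 / 1.4 = 60.000 → 60.00 cm.
3XL: 95 / 1.4 = 67.857 → 67.86 cm.

XS 52.86 cm; 2XL 60.00 cm; 3XL 67.86 cm.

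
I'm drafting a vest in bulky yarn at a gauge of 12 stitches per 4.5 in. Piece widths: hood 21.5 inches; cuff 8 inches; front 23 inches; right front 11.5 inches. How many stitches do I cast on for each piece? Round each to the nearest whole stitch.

hood 57; cuff 21; front 61; right front 31.

Rate = 12/4.5 = 2.667 sts per in.
hood: 21.5 × 2.667 = 57.33 → 57.
cuff: 8 × 2.667 = 21.33 → 21.
front: 23 × 2.667 = 61.33 → 61.
right front: 11.5 × 2.667 = 30.67 → 31.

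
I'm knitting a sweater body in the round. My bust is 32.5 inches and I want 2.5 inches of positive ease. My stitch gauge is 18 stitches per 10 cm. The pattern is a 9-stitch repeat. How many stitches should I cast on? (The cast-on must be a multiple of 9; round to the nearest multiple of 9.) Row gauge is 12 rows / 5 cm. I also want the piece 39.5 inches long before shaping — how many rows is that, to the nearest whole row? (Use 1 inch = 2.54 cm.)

Finished = 32.5 + 2.5 = 35 inches.
35 inches × 2.54 = 88.90 cm.
18/10 = 1.8 sts per cm; 88.90 × 1.8 = 160.02 sts.
Nearest multiple of 9 → 162.
39.5 inches = 100.33 cm; × 2.4 = 240.79 → 241 rows.

Cast on 162 stitches; work 241 rows.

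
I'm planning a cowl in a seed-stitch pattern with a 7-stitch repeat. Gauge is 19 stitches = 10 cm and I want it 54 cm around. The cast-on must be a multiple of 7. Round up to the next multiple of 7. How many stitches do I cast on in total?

19 / 10 = 1.9 sts per cm.
54 × 1.9 = 102.60 sts.
Next multiple of 7: 105.

105 stitches.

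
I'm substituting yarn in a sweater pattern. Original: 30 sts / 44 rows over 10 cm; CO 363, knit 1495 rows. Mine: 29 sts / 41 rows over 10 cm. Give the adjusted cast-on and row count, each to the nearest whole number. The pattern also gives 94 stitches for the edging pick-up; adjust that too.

Stitches: 363 × 29/30 = 350.90 → 351.
Rows: 1495 × 41/44 = 1393.07 → 1393.
edging pick-up: 94 × 29/30 = 90.87 → 91.

Cast on 351 stitches; work 1393 rows; edging pick-up 91 stitches.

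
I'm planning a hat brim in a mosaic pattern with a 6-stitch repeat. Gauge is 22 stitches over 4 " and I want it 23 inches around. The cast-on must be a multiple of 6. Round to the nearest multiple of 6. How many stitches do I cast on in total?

126 stitches.

22 / 4 = 5.5 sts per inch.
23 × 5.5 = 126.50 sts.
Nearest multiple of 6: 126.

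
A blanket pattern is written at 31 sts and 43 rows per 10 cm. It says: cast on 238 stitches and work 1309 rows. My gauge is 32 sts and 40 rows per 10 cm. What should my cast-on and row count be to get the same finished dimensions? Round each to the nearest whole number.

Stitches: 238 × 32/31 = 245.68 → 246.
Rows: 1309 × 40/43 = 1217.67 → 1218.

Cast on 246 stitches; work 1218 rows.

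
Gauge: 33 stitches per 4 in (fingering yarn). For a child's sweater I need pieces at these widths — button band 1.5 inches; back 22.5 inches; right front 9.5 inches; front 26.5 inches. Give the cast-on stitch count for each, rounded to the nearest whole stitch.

Rate = 33/4 = 8.25 sts per in.
button band: 1.5 × 8.25 = 12.38 → 12.
back: 22.5 × 8.25 = 185.62 → 186.
right front: 9.5 × 8.25 = 78.38 → 78.
front: 26.5 × 8.25 = 218.62 → 219.

button band 12; back 186; right front 78; front 219.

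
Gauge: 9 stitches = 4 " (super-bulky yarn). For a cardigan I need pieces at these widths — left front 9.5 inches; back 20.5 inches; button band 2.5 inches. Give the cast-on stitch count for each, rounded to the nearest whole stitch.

left front 21; back 46; button band 6.

Rate = 9/4 = 2.25 sts per in.
left front: 9.5 × 2.25 = 21.38 → 21.
back: 20.5 × 2.25 = 46.12 → 46.
button band: 2.5 × 2.25 = 5.62 → 6.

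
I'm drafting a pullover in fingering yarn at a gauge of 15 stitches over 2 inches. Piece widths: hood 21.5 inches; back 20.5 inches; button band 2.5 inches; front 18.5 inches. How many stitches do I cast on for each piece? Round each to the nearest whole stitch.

Rate = 15/2 = 7.5 sts per in.
hood: 21.5 × 7.5 = 161.25 → 161.
back: 20.5 × 7.5 = 153.75 → 154.
button band: 2.5 × 7.5 = 18.75 → 19.
front: 18.5 × 7.5 = 138.75 → 139.

hood 161; back 154; button band 19; front 139.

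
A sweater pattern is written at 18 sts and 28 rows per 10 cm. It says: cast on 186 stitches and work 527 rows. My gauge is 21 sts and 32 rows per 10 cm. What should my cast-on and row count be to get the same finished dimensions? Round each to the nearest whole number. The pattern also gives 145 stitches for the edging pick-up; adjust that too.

Cast on 217 stitches; work 602 rows; edging pick-up 169 stitches.

Stitches: 186 × 21/18 = 217.00 → 217.
Rows: 527 × 32/28 = 602.29 → 602.
edging pick-up: 145 × 21/18 = 169.17 → 169.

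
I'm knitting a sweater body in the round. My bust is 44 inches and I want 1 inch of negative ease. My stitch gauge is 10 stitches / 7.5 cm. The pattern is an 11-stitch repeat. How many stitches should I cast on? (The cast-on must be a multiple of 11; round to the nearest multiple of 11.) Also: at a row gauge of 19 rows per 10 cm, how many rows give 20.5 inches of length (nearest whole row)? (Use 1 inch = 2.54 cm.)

Cast on 143 stitches; work 99 rows.

Finished = 44 − 1 = 43 inches.
43 inches × 2.54 = 109.22 cm.
10/7.5 = 1.333 sts per cm; 109.22 × 1.333 = 145.63 sts.
Nearest multiple of 11 → 143.
20.5 inches = 52.07 cm; × 1.9 = 98.93 → 99 rows.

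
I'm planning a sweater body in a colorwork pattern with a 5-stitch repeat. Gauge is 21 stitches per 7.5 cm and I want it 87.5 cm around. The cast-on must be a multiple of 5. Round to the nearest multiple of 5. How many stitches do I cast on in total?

Cast on 245 stitches.

21 / 7.5 = 2.8 sts per cm.
87.5 × 2.8 = 245.00 sts.
Nearest multiple of 5: 245.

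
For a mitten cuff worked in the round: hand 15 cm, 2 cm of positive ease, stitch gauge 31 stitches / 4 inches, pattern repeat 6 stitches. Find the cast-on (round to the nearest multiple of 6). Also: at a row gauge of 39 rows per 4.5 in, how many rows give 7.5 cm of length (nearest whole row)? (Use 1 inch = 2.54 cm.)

Cast on 54 stitches; work 26 rows.

Finished = 15 + 2 = 17 cm.
17 cm × 1/2.54 = 6.69 inches.
31/4 = 7.75 sts per in; 6.69 × 7.75 = 51.87 sts.
Nearest multiple of 6 → 54.
7.5 cm = 2.95 inches; × 8.667 = 25.59 → 26 rows.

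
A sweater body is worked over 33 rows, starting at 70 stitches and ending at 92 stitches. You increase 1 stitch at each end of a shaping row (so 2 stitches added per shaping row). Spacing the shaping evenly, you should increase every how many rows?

Stitches to add: |92 − 70| = 22.
Shaping rows needed: 22 / 2 = 11.
33 rows / 11 = every 3 rows.

Increase every 3rd row.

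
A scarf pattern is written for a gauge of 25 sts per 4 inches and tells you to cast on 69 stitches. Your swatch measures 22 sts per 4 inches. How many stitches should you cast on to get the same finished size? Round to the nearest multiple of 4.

Scale factor = 22 / 25 = 0.880.
69 × 22 / 25 = 60.72 sts.
→ 60 sts.

CO 60 sts.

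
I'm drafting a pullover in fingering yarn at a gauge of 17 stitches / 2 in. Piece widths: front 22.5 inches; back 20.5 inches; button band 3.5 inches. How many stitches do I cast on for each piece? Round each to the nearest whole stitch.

Rate = 17/2 = 8.5 sts per in.
front: 22.5 × 8.5 = 191.25 → 191.
back: 20.5 × 8.5 = 174.25 → 174.
button band: 3.5 × 8.5 = 29.75 → 30.

front 191; back 174; button band 30.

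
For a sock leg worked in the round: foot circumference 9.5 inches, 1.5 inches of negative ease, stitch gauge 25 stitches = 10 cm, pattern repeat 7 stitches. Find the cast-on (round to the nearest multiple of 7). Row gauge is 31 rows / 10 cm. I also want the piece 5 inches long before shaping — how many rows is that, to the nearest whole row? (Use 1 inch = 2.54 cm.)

Cast on 49 stitches; work 39 rows.

Finished = 9.5 − 1.5 = 8 inches.
8 inches × 2.54 = 20.32 cm.
25/10 = 2.5 sts per cm; 20.32 × 2.5 = 50.80 sts.
Nearest multiple of 7 → 49.
5 inches = 12.70 cm; × 3.1 = 39.37 → 39 rows.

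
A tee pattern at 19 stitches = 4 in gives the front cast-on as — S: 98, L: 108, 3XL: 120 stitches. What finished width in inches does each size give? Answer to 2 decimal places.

19/4 = 4.75 sts per in.
S: 98 / 4.75 = 20.632 → 20.63 in.
L: 108 / 4.75 = 22.737 → 22.74 in.
3XL: 120 / 4.75 = 25.263 → 25.26 in.

S 20.63 inches; L 22.74 inches; 3XL 25.26 inches.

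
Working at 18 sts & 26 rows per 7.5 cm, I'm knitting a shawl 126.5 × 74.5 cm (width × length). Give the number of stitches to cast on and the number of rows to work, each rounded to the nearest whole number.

Cast on 304 stitches and work 258 rows.

Stitch gauge = 18/7.5 = 2.4 sts/cm; 126.5 × 2.4 = 303.60 → 304 sts.
Row gauge = 26/7.5 = 3.467 rows/cm; 74.5 × 3.467 = 258.27 → 258 rows.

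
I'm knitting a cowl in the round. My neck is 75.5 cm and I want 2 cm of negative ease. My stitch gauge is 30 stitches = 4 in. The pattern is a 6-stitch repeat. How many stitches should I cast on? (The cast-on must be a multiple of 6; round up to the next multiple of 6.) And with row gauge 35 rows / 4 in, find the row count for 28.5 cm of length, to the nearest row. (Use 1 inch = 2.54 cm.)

Cast on 222 stitches; work 98 rows.

Finished = 75.5 − 2 = 73.5 cm.
73.5 cm × 1/2.54 = 28.94 inches.
30/4 = 7.5 sts per in; 28.94 × 7.5 = 217.03 sts.
Next multiple of 6 → 222.
28.5 cm = 11.22 inches; × 8.75 = 98.18 → 98 rows.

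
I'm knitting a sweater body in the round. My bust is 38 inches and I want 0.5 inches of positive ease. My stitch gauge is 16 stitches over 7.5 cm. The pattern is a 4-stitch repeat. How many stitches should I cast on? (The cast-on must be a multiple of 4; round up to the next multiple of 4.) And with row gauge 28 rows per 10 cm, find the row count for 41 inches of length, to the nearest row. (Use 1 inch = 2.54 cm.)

Cast on 212 stitches; work 292 rows.

Finished = 38 + 0.5 = 38.5 inches.
38.5 inches × 2.54 = 97.79 cm.
16/7.5 = 2.133 sts per cm; 97.79 × 2.133 = 208.62 sts.
Next multiple of 4 → 212.
41 inches = 104.14 cm; × 2.8 = 291.59 → 292 rows.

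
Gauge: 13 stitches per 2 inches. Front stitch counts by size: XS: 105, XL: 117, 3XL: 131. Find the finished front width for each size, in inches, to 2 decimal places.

XS 16.15 inches; XL 18.00 inches; 3XL 20.15 inches.

13/2 = 6.5 sts per in.
XS: 105 / 6.5 = 16.154 → 16.15 in.
XL: 117 / 6.5 = 18.000 → 18.00 in.
3XL: 131 / 6.5 = 20.154 → 20.15 in.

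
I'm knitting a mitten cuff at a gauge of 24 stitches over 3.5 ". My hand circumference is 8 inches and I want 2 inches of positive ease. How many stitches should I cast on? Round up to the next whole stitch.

Cast on 69 stitches.

Finished = 8 + 2 = 10 in.
24 / 3.5 = 6.857 sts per inch.
10.00 × 6.857 = 68.57 sts.
→ 69 sts.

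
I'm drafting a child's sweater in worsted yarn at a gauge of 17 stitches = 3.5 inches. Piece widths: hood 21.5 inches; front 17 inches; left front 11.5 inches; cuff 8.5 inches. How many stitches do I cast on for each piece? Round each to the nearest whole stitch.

hood 104; front 83; left front 56; cuff 41.

Rate = 17/3.5 = 4.857 sts per in.
hood: 21.5 × 4.857 = 104.43 → 104.
front: 17 × 4.857 = 82.57 → 83.
left front: 11.5 × 4.857 = 55.86 → 56.
cuff: 8.5 × 4.857 = 41.29 → 41.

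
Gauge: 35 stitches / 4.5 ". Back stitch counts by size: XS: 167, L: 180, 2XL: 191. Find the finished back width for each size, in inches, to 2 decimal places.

XS 21.47 inches; L 23.14 inches; 2XL 24.56 inches.

35/4.5 = 7.778 sts per in.
XS: 167 / 7.778 = 21.471 → 21.47 in.
L: 180 / 7.778 = 23.143 → 23.14 in.
2XL: 191 / 7.778 = 24.557 → 24.56 in.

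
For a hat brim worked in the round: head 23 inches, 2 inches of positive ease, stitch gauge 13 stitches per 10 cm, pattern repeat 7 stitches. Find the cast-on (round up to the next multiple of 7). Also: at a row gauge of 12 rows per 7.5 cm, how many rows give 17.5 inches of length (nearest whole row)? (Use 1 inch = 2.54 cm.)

Finished = 23 + 2 = 25 inches.
25 inches × 2.54 = 63.50 cm.
13/10 = 1.3 sts per cm; 63.50 × 1.3 = 82.55 sts.
Next multiple of 7 → 84.
17.5 inches = 44.45 cm; × 1.6 = 71.12 → 71 rows.

Cast on 84 stitches; work 71 rows.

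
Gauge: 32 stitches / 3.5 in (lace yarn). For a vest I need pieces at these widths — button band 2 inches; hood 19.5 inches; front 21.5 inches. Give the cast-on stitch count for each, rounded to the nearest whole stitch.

button band 18; hood 178; front 197.

Rate = 32/3.5 = 9.143 sts per in.
button band: 2 × 9.143 = 18.29 → 18.
hood: 19.5 × 9.143 = 178.29 → 178.
front: 21.5 × 9.143 = 196.57 → 197.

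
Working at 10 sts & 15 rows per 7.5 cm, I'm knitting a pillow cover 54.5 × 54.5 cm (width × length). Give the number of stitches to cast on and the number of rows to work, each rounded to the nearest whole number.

Cast on 73 stitches and work 109 rows.

Stitch gauge = 10/7.5 = 1.333 sts/cm; 54.5 × 1.333 = 72.67 → 73 sts.
Row gauge = 15/7.5 = 2 rows/cm; 54.5 × 2 = 109.00 → 109 rows.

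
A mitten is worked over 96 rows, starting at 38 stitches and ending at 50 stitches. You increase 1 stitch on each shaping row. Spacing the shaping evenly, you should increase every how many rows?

Stitches to add: |50 − 38| = 12.
Shaping rows needed: 12 / 1 = 12.
96 rows / 12 = every 8 rows.

Increase every 8th row.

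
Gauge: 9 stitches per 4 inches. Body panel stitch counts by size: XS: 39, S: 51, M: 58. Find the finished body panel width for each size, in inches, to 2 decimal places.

9/4 = 2.25 sts per in.
XS: 39 / 2.25 = 17.333 → 17.33 in.
S: 51 / 2.25 = 22.667 → 22.67 in.
M: 58 / 2.25 = 25.778 → 25.78 in.

XS 17.33 inches; S 22.67 inches; M 25.78 inches.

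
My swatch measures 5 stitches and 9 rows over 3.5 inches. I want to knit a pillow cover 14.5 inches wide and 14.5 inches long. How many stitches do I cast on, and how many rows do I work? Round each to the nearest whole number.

Stitch gauge = 5/3.5 = 1.429 sts/in; 14.5 × 1.429 = 20.71 → 21 sts.
Row gauge = 9/3.5 = 2.571 rows/in; 14.5 × 2.571 = 37.29 → 37 rows.

Cast on 21 stitches and work 37 rows.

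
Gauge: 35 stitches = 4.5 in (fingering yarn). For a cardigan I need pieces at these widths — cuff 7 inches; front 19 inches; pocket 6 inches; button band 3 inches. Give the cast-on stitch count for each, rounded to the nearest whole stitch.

Rate = 35/4.5 = 7.778 sts per in.
cuff: 7 × 7.778 = 54.44 → 54.
front: 19 × 7.778 = 147.78 → 148.
pocket: 6 × 7.778 = 46.67 → 47.
button band: 3 × 7.778 = 23.33 → 23.

cuff 54; front 148; pocket 47; button band 23.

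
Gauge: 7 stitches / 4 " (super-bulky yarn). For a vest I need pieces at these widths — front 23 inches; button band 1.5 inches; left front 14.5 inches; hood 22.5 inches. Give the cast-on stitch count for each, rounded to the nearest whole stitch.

Rate = 7/4 = 1.75 sts per in.
front: 23 × 1.75 = 40.25 → 40.
button band: 1.5 × 1.75 = 2.62 → 3.
left front: 14.5 × 1.75 = 25.38 → 25.
hood: 22.5 × 1.75 = 39.38 → 39.

front 40; button band 3; left front 25; hood 39.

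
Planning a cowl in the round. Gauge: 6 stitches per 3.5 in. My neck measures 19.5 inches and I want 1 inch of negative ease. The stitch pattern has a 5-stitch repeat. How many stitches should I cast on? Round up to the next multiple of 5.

Finished = 19.5 − 1 = 18.5 inches.
6 / 3.5 = 1.714 sts/in.
18.5 × 1.714 = 31.71 sts.
Next multiple of 5: 35.

CO 35 sts.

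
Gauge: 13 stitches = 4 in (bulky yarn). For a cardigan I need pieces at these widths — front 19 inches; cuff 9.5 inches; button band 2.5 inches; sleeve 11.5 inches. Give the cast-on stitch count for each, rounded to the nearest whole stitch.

Rate = 13/4 = 3.25 sts per in.
front: 19 × 3.25 = 61.75 → 62.
cuff: 9.5 × 3.25 = 30.88 → 31.
button band: 2.5 × 3.25 = 8.12 → 8.
sleeve: 11.5 × 3.25 = 37.38 → 37.

front 62; cuff 31; button band 8; sleeve 37.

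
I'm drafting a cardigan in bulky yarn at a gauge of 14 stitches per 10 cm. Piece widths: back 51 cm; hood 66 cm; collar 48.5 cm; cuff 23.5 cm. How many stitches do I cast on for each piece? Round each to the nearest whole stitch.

back 71; hood 92; collar 68; cuff 33.

Rate = 14/10 = 1.4 sts per cm.
back: 51 × 1.4 = 71.40 → 71.
hood: 66 × 1.4 = 92.40 → 92.
collar: 48.5 × 1.4 = 67.90 → 68.
cuff: 23.5 × 1.4 = 32.90 → 33.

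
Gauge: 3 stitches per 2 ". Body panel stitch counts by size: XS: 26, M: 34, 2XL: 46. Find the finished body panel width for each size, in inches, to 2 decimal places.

3/2 = 1.5 sts per in.
XS: 26 / 1.5 = 17.333 → 17.33 in.
M: 34 / 1.5 = 22.667 → 22.67 in.
2XL: 46 / 1.5 = 30.667 → 30.67 in.

XS 17.33 inches; M 22.67 inches; 2XL 30.67 inches.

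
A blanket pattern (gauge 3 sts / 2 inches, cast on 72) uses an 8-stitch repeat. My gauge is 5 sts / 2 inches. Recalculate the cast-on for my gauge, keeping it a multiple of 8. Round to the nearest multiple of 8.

Cast on 120 stitches.

72 × 5 / 3 = 120.00.
Nearest multiple of 8: 120.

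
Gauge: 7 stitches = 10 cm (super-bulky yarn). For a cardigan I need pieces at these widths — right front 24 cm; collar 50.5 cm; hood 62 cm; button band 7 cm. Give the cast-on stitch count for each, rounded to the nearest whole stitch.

Rate = 7/10 = 0.7 sts per cm.
right front: 24 × 0.7 = 16.80 → 17.
collar: 50.5 × 0.7 = 35.35 → 35.
hood: 62 × 0.7 = 43.40 → 43.
button band: 7 × 0.7 = 4.90 → 5.

right front 17; collar 35; hood 43; button band 5.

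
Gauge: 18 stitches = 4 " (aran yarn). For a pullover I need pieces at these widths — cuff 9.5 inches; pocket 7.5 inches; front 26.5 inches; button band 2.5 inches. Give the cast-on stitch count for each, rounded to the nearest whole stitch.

Rate = 18/4 = 4.5 sts per in.
cuff: 9.5 × 4.5 = 42.75 → 43.
pocket: 7.5 × 4.5 = 33.75 → 34.
front: 26.5 × 4.5 = 119.25 → 119.
button band: 2.5 × 4.5 = 11.25 → 11.

cuff 43; pocket 34; front 119; button band 11.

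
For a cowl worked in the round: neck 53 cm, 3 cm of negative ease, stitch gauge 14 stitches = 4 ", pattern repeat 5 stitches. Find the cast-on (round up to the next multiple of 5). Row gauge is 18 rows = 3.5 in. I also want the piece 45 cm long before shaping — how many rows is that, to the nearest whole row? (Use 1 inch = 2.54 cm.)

Cast on 70 stitches; work 91 rows.

Finished = 53 − 3 = 50 cm.
50 cm × 1/2.54 = 19.69 inches.
14/4 = 3.5 sts per in; 19.69 × 3.5 = 68.90 sts.
Next multiple of 5 → 70.
45 cm = 17.72 inches; × 5.143 = 91.11 → 91 rows.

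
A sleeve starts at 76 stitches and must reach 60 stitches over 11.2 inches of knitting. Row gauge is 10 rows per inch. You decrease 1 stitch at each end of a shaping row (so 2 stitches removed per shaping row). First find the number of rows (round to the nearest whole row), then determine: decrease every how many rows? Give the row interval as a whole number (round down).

Decrease every 14th row.

Rows = 11.2 × 10 = 112.0 → 112 rows.
Stitches to remove: 16 → 8 shaping rows (at 2 st each).
112 / 8 = 14.00 → every 14 rows.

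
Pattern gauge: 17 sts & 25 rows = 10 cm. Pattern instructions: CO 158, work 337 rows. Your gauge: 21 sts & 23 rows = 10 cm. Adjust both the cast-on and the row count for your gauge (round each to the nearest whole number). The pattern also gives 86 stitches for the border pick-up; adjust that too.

Cast on 195 stitches; work 310 rows; border pick-up 106 stitches.

Stitches: 158 × 21/17 = 195.18 → 195.
Rows: 337 × 23/25 = 310.04 → 310.
border pick-up: 86 × 21/17 = 106.24 → 106.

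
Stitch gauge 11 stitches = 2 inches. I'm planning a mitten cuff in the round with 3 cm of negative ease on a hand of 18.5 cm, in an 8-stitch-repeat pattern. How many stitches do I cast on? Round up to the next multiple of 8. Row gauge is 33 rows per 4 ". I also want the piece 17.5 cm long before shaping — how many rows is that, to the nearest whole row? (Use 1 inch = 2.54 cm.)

Cast on 40 stitches; work 57 rows.

Finished = 18.5 − 3 = 15.5 cm.
15.5 cm × 1/2.54 = 6.10 inches.
11/2 = 5.5 sts per in; 6.10 × 5.5 = 33.56 sts.
Next multiple of 8 → 40.
17.5 cm = 6.89 inches; × 8.25 = 56.84 → 57 rows.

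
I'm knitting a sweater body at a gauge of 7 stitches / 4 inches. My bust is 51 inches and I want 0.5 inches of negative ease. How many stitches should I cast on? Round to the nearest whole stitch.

CO 88 sts.

Finished = 51 − 0.5 = 50.5 in.
7 / 4 = 1.75 sts per inch.
50.50 × 1.75 = 88.38 sts.
→ 88 sts.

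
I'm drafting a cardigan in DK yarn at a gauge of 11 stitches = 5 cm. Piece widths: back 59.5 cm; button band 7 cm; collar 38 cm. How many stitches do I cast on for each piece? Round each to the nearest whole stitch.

back 131; button band 15; collar 84.

Rate = 11/5 = 2.2 sts per cm.
back: 59.5 × 2.2 = 130.90 → 131.
button band: 7 × 2.2 = 15.40 → 15.
collar: 38 × 2.2 = 83.60 → 84.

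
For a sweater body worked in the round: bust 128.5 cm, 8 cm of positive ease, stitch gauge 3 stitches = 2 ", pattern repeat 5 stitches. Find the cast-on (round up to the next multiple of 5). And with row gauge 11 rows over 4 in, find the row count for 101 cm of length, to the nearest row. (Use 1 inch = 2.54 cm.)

Cast on 85 stitches; work 109 rows.

Finished = 128.5 + 8 = 136.5 cm.
136.5 cm × 1/2.54 = 53.74 inches.
3/2 = 1.5 sts per in; 53.74 × 1.5 = 80.61 sts.
Next multiple of 5 → 85.
101 cm = 39.76 inches; × 2.75 = 109.35 → 109 rows.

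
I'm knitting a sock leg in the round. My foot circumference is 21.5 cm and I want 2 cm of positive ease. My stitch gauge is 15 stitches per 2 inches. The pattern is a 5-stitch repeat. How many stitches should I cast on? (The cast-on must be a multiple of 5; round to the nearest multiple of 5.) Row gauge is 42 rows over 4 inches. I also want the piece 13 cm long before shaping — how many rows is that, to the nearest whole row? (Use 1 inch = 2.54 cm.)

Finished = 21.5 + 2 = 23.5 cm.
23.5 cm × 1/2.54 = 9.25 inches.
15/2 = 7.5 sts per in; 9.25 × 7.5 = 69.39 sts.
Nearest multiple of 5 → 70.
13 cm = 5.12 inches; × 10.5 = 53.74 → 54 rows.

Cast on 70 stitches; work 54 rows.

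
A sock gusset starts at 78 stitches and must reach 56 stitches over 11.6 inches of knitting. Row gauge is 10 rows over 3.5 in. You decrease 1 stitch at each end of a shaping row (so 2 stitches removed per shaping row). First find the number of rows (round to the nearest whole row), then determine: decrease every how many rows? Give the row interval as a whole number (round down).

Decrease every 3rd row.

Rows = 11.6 × 2.857 = 33.1 → 33 rows.
Stitches to remove: 22 → 11 shaping rows (at 2 st each).
33 / 11 = 3.00 → every 3 rows.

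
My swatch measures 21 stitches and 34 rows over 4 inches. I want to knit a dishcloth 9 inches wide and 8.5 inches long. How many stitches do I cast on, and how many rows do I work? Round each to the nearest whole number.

Cast on 47 stitches and work 72 rows.

Stitch gauge = 21/4 = 5.25 sts/in; 9 × 5.25 = 47.25 → 47 sts.
Row gauge = 34/4 = 8.5 rows/in; 8.5 × 8.5 = 72.25 → 72 rows.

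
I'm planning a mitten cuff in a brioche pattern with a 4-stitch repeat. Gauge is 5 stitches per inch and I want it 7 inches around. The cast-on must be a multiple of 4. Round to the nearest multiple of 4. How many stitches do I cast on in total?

5 / 1 = 5 sts per inch.
7 × 5 = 35.00 sts.
Nearest multiple of 4: 36.

Cast on 36 stitches.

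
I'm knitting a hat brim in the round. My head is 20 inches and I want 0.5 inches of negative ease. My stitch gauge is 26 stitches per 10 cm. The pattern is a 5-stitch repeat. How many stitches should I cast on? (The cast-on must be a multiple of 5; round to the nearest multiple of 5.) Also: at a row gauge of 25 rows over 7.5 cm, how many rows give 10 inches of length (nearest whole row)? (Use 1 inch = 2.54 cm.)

Finished = 20 − 0.5 = 19.5 inches.
19.5 inches × 2.54 = 49.53 cm.
26/10 = 2.6 sts per cm; 49.53 × 2.6 = 128.78 sts.
Nearest multiple of 5 → 130.
10 inches = 25.40 cm; × 3.333 = 84.67 → 85 rows.

Cast on 130 stitches; work 85 rows.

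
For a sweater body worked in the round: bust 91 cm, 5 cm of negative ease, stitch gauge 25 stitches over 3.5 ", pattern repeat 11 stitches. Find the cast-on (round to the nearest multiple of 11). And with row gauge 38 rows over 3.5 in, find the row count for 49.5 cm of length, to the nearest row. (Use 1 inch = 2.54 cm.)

Cast on 242 stitches; work 212 rows.

Finished = 91 − 5 = 86 cm.
86 cm × 1/2.54 = 33.86 inches.
25/3.5 = 7.143 sts per in; 33.86 × 7.143 = 241.84 sts.
Nearest multiple of 11 → 242.
49.5 cm = 19.49 inches; × 10.857 = 211.59 → 212 rows.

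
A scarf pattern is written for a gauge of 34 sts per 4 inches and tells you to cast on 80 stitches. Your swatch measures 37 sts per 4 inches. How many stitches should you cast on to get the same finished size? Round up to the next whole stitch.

88 stitches.

Scale factor = 37 / 34 = 1.088.
80 × 37 / 34 = 87.06 sts.
→ 88 sts.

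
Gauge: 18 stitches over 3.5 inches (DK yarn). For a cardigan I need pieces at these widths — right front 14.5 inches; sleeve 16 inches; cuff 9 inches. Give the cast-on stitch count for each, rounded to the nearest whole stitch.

right front 75; sleeve 82; cuff 46.

Rate = 18/3.5 = 5.143 sts per in.
right front: 14.5 × 5.143 = 74.57 → 75.
sleeve: 16 × 5.143 = 82.29 → 82.
cuff: 9 × 5.143 = 46.29 → 46.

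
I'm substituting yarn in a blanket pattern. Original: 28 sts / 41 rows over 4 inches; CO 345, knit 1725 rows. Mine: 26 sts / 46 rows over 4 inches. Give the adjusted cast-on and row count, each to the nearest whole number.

Cast on 320 stitches; work 1935 rows.

Stitches: 345 × 26/28 = 320.36 → 320.
Rows: 1725 × 46/41 = 1935.37 → 1935.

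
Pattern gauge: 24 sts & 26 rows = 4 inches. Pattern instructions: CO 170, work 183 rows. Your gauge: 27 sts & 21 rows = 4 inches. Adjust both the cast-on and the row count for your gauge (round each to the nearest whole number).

Stitches: 170 × 27/24 = 191.25 → 191.
Rows: 183 × 21/26 = 147.81 → 148.

Cast on 191 stitches; work 148 rows.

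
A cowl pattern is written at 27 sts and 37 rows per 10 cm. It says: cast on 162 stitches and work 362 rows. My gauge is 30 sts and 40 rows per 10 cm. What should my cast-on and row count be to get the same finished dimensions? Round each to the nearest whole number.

Cast on 180 stitches; work 391 rows.

Stitches: 162 × 30/27 = 180.00 → 180.
Rows: 362 × 40/37 = 391.35 → 391.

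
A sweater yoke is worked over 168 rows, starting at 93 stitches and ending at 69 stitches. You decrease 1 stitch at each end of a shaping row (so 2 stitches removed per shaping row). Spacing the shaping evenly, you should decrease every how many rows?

Decrease every 14th row.

Stitches to remove: |69 − 93| = 24.
Shaping rows needed: 24 / 2 = 12.
168 rows / 12 = every 14 rows.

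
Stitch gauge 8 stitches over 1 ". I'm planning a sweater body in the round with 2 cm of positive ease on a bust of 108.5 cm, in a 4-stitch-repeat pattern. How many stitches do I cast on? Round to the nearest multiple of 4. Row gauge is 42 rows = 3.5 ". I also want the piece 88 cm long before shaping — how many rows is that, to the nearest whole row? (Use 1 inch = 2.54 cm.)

Cast on 348 stitches; work 416 rows.

Finished = 108.5 + 2 = 110.5 cm.
110.5 cm × 1/2.54 = 43.50 inches.
8/1 = 8 sts per in; 43.50 × 8 = 348.03 sts.
Nearest multiple of 4 → 348.
88 cm = 34.65 inches; × 12 = 415.75 → 416 rows.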